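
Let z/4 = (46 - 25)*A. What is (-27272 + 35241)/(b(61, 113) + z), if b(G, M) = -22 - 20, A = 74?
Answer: 7969/6174 ≈ 1.2907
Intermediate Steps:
b(G, M) = -42
z = 6216 (z = 4*((46 - 25)*74) = 4*(21*74) = 4*1554 = 6216)
(-27272 + 35241)/(b(61, 113) + z) = (-27272 + 35241)/(-42 + 6216) = 7969/6174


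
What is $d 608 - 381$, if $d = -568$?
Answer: $-345725$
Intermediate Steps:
$d 608 - 381 = \left(-568\right) 608 - 381 = -345344 - 381 = -345725$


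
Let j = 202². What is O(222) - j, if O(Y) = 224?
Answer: -40580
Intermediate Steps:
j = 40804
O(222) - j = 224 - 1*40804 = 224 - 40804 = -40580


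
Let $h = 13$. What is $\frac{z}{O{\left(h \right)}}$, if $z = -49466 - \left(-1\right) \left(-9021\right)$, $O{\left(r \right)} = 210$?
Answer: $- \frac{58487}{210} \approx -278.51$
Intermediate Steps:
$z = -58487$ ($z = -49466 - 9021 = -58487$)
$\frac{z}{O{\left(h \right)}} = - \frac{58487}{210}$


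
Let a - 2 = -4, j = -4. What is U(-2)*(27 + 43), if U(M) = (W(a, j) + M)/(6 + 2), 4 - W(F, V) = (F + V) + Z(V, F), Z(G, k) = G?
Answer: 105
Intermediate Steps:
a = -2 (a = 2 - 4 = -2)
W(F, V) = 4 - F - 2*V (W(F, V) = 4 - ((F + V) + V) = 4 - (F + 2*V) = 4 + (-F - 2*V) = 4 - F - 2*V)
U(M) = 7/4 + M/8 (U(M) = ((4 - 1*(-2) - 2*(-4)) + M)/(6 + 2) = ((4 + 2 + 8) + M)/8 = (14 + M)*(1/8) = 7/4 + M/8)
U(-2)*(27 + 43) = (7/4 + (1/8)*(-2))*(27 + 43) = (7/4 - 1/4)*70 = (3/2)*70 = 105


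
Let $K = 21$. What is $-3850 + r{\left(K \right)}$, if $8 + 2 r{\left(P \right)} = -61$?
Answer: $- \frac{7769}{2} \approx -3884.5$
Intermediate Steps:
$r{\left(P \right)} = - \frac{69}{2}$ ($r{\left(P \right)} = -4 + \frac{1}{2} \left(-61\right) = -4 - \frac{61}{2} = - \frac{69}{2}$)
$-3850 + r{\left(K \right)} = -3850 - \frac{69}{2} = - \frac{7769}{2}$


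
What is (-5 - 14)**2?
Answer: 361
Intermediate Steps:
(-5 - 14)**2 = (-19)**2 = 361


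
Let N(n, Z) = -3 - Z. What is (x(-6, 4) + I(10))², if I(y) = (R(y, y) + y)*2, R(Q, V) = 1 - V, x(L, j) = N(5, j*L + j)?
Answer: 361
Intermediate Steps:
x(L, j) = -3 - j - L*j (x(L, j) = -3 - (j*L + j) = -3 - (L*j + j) = -3 - (j + L*j) = -3 + (-j - L*j) = -3 - j - L*j)
I(y) = 2 (I(y) = ((1 - y) + y)*2 = 1*2 = 2)
(x(-6, 4) + I(10))² = ((-3 - 1*4*(1 - 6)) + 2)² = ((-3 - 1*4*(-5)) + 2)² = ((-3 + 20) + 2)² = (17 + 2)² = 19² = 361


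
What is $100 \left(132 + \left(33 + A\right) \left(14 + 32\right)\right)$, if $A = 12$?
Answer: $220200$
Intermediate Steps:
$100 \left(132 + \left(33 + A\right) \left(14 + 32\right)\right) = 100 \left(132 + \left(33 + 12\right) \left(14 + 32\right)\right) = 100 \left(132 + 45 \cdot 46\right) = 100 \left(132 + 2070\right) = 100 \cdot 2202 = 220200$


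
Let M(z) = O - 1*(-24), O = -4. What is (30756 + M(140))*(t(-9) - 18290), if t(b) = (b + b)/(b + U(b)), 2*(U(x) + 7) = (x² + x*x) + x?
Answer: -68111165776/121 ≈ -5.6290e+8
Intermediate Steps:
M(z) = 20 (M(z) = -4 - 1*(-24) = -4 + 24 = 20)
U(x) = -7 + x² + x/2 (U(x) = -7 + ((x² + x*x) + x)/2 = -7 + ((x² + x²) + x)/2 = -7 + (2*x² + x)/2 = -7 + (x + 2*x²)/2 = -7 + (x² + x/2) = -7 + x² + x/2)
t(b) = 2*b/(-7 + b² + 3*b/2) (t(b) = (b + b)/(b + (-7 + b² + b/2)) = (2*b)/(-7 + b² + 3*b/2) = 2*b/(-7 + b² + 3*b/2))
(30756 + M(140))*(t(-9) - 18290) = (30756 + 20)*(4*(-9)/(-14 + 2*(-9)² + 3*(-9)) - 18290) = 30776*(4*(-9)/(-14 + 2*81 - 27) - 18290) = 30776*(4*(-9)/(-14 + 162 - 27) - 18290) = 30776*(4*(-9)/121 - 18290) = 30776*(4*(-9)*(1/121) - 18290) = 30776*(-36/121 - 18290) = 30776*(-2213126/121) = -68111165776/121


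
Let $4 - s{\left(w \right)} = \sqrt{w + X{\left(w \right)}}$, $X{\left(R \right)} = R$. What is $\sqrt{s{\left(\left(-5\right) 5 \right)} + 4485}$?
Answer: $\sqrt{4489 - 5 i \sqrt{2}} \approx 67.0 - 0.0528 i$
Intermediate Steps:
$s{\left(w \right)} = 4 - \sqrt{2} \sqrt{w}$ ($s{\left(w \right)} = 4 - \sqrt{w + w} = 4 - \sqrt{2 w} = 4 - \sqrt{2} \sqrt{w}$)
$\sqrt{s{\left(\left(-5\right) 5 \right)} + 4485} = \sqrt{\left(4 - \sqrt{2} \sqrt{\left(-5\right) 5}\right) + 4485} = \sqrt{\left(4 - \sqrt{2} \sqrt{-25}\right) + 4485} = \sqrt{\left(4 - \sqrt{2} \cdot 5 i\right) + 4485} = \sqrt{\left(4 - 5 i \sqrt{2}\right) + 4485} = \sqrt{4489 - 5 i \sqrt{2}}$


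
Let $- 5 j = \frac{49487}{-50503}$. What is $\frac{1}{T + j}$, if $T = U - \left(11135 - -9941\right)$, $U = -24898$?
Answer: $- \frac{252515}{11609075123} \approx -2.1752 \cdot 10^{-5}$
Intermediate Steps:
$j = \frac{49487}{252515}$ ($j = - \frac{49487 \frac{1}{-50503}}{5} = - \frac{49487 \left(- \frac{1}{50503}\right)}{5} = \left(- \frac{1}{5}\right) \left(- \frac{49487}{50503}\right) = \frac{49487}{252515} \approx 0.19598$)
$T = -45974$ ($T = -24898 - \left(11135 - -9941\right) = -24898 - \left(11135 + 9941\right) = -24898 - 21076 = -45974$)
$\frac{1}{T + j} = \frac{1}{-45974 + \frac{49487}{252515}} = \frac{1}{- \frac{11609075123}{252515}} = - \frac{252515}{11609075123}$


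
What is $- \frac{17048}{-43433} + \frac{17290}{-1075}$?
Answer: $- \frac{146525994}{9338095} \approx -15.691$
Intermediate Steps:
$- \frac{17048}{-43433} + \frac{17290}{-1075} = \left(-17048\right) \left(- \frac{1}{43433}\right) + 17290 \left(- \frac{1}{1075}\right) = \frac{17048}{43433} - \frac{3458}{215} = - \frac{146525994}{9338095}$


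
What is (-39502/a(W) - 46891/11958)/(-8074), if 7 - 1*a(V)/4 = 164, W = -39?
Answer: -55364671/7579088022 ≈ -0.0073049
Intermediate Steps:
a(V) = -628 (a(V) = 28 - 4*164 = 28 - 656 = -628)
(-39502/a(W) - 46891/11958)/(-8074) = (-39502/(-628) - 46891/11958)/(-8074) = (-39502*(-1/628) - 46891*1/11958)*(-1/8074) = (19751/314 - 46891/11958)*(-1/8074) = (55364671/938703)*(-1/8074) = -55364671/7579088022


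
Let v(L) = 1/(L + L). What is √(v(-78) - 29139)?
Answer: I*√177281715/78 ≈ 170.7*I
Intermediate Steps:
v(L) = 1/(2*L)
√(v(-78) - 29139) = √((½)/(-78) - 29139) = √((½)*(-1/78) - 29139) = √(-1/156 - 29139) = √(-4545685/156) = I*√177281715/78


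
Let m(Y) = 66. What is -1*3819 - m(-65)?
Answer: -3885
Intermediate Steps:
-1*3819 - m(-65) = -1*3819 - 1*66 = -3819 - 66 = -3885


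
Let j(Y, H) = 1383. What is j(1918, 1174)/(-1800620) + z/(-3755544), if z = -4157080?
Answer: 935015934031/845288454660 ≈ 1.1061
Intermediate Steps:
j(1918, 1174)/(-1800620) + z/(-3755544) = 1383/(-1800620) - 4157080/(-3755544) = 1383*(-1/1800620) - 4157080*(-1/3755544) = -1383/1800620 + 519635/469443 = 935015934031/845288454660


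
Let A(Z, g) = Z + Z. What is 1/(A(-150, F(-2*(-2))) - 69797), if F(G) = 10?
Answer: -1/70097 ≈ -1.4266e-5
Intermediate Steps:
A(Z, g) = 2*Z
1/(A(-150, F(-2*(-2))) - 69797) = 1/(2*(-150) - 69797) = 1/(-300 - 69797) = 1/(-70097) = -1/70097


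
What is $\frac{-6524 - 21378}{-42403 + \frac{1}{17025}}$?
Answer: $\frac{237515775}{360955537} \approx 0.65802$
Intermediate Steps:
$\frac{-6524 - 21378}{-42403 + \frac{1}{17025}} = - \frac{27902}{-42403 + \frac{1}{17025}} = - \frac{27902}{- \frac{721911074}{17025}} = \left(-27902\right) \left(- \frac{17025}{721911074}\right) = \frac{237515775}{360955537}$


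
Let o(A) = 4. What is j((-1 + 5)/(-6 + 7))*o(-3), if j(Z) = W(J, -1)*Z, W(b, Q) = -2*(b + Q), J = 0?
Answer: 32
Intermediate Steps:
W(b, Q) = -2*Q - 2*b (W(b, Q) = -2*(Q + b) = -2*Q - 2*b)
j(Z) = 2*Z (j(Z) = (-2*(-1) - 2*0)*Z = (2 + 0)*Z = 2*Z)
j((-1 + 5)/(-6 + 7))*o(-3) = (2*((-1 + 5)/(-6 + 7)))*4 = (2*(4/1))*4 = (2*(4*1))*4 = (2*4)*4 = 8*4 = 32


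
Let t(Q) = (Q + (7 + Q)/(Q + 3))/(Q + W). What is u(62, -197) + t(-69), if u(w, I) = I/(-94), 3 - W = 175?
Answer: 1777865/747582 ≈ 2.3782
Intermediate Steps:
W = -172 (W = 3 - 1*175 = 3 - 175 = -172)
u(w, I) = -I/94 (u(w, I) = I*(-1/94) = -I/94)
t(Q) = (Q + (7 + Q)/(3 + Q))/(-172 + Q) (t(Q) = (Q + (7 + Q)/(Q + 3))/(Q - 172) = (Q + (7 + Q)/(3 + Q))/(-172 + Q))
u(62, -197) + t(-69) = -1/94*(-197) + (7 + (-69)² + 4*(-69))/(-516 + (-69)² - 169*(-69)) = 197/94 + (7 + 4761 - 276)/(-516 + 4761 + 11661) = 197/94 + 4492/15906 = 197/94 + (1/15906)*4492 = 197/94 + 2246/7953 = 1777865/747582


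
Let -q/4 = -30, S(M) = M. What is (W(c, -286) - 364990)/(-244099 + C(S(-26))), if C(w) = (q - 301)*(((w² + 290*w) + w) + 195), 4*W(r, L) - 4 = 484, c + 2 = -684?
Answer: -91217/241924 ≈ -0.37705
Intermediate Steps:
c = -686 (c = -2 - 684 = -686)
q = 120 (q = -4*(-30) = 120)
W(r, L) = 122 (W(r, L) = 1 + (¼)*484 = 1 + 121 = 122)
C(w) = -35295 - 52671*w - 181*w² (C(w) = (120 - 301)*(((w² + 290*w) + w) + 195) = -181*((w² + 291*w) + 195) = -181*(195 + w² + 291*w) = -35295 - 52671*w - 181*w²)
(W(c, -286) - 364990)/(-244099 + C(S(-26))) = (122 - 364990)/(-244099 + (-35295 - 52671*(-26) - 181*(-26)²)) = -364868/(-244099 + (-35295 + 1369446 - 181*676)) = -364868/(-244099 + (-35295 + 1369446 - 122356)) = -364868/(-244099 + 1211795) = -364868/967696 = -364868*1/967696 = -91217/241924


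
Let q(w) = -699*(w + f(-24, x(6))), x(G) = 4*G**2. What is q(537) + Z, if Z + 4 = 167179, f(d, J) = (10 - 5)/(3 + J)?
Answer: -10202377/49 ≈ -2.0821e+5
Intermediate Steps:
f(d, J) = 5/(3 + J)
q(w) = -1165/49 - 699*w (q(w) = -699*(w + 5/(3 + 4*6**2)) = -699*(w + 5/(3 + 4*36)) = -699*(w + 5/(3 + 144)) = -699*(w + 5/147) = -699*(5/147 + w) = -1165/49 - 699*w)
Z = 167175 (Z = -4 + 167179 = 167175)
q(537) + Z = (-1165/49 - 699*537) + 167175 = (-1165/49 - 375363) + 167175 = -18393952/49 + 167175 = -10202377/49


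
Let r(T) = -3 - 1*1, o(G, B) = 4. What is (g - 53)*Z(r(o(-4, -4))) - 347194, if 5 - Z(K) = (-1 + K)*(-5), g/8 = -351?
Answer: -289974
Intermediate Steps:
g = -2808 (g = 8*(-351) = -2808)
r(T) = -4 (r(T) = -3 - 1 = -4)
Z(K) = 5*K (Z(K) = 5 - (-1 + K)*(-5) = 5 - (5 - 5*K) = 5 + (-5 + 5*K) = 5*K)
(g - 53)*Z(r(o(-4, -4))) - 347194 = (-2808 - 53)*(5*(-4)) - 347194 = -2861*(-20) - 347194 = 57220 - 347194 = -289974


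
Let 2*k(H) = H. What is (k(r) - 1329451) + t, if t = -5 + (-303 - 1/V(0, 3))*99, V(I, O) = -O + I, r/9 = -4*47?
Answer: -1360266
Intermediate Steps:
r = -1692 (r = 9*(-4*47) = 9*(-188) = -1692)
V(I, O) = I - O
t = -29969 (t = -5 + (-303 - 1/(0 - 1*3))*99 = -5 + (-303 - 1/(0 - 3))*99 = -5 + (-303 - 1/(-3))*99 = -5 + (-303 - 1*(-1/3))*99 = -5 + (-303 + 1/3)*99 = -5 - 908/3*99 = -5 - 29964 = -29969)
k(H) = H/2
(k(r) - 1329451) + t = ((1/2)*(-1692) - 1329451) - 29969 = (-846 - 1329451) - 29969 = -1330297 - 29969 = -1360266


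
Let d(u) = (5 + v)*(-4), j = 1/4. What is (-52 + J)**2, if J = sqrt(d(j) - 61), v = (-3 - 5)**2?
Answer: (52 - I*sqrt(337))**2 ≈ 2367.0 - 1909.2*I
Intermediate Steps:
v = 64 (v = (-8)**2 = 64)
j = 1/4 ≈ 0.25000
d(u) = -276 (d(u) = (5 + 64)*(-4) = 69*(-4) = -276)
J = I*sqrt(337) (J = sqrt(-276 - 61) = sqrt(-337) = I*sqrt(337) ≈ 18.358*I)
(-52 + J)**2 = (-52 + I*sqrt(337))**2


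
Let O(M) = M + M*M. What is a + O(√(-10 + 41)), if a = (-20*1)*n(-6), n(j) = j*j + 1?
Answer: -709 + √31 ≈ -703.43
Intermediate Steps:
n(j) = 1 + j² (n(j) = j² + 1 = 1 + j²)
a = -740 (a = (-20*1)*(1 + (-6)²) = -20*(1 + 36) = -20*37 = -740)
O(M) = M + M²
a + O(√(-10 + 41)) = -740 + √(-10 + 41)*(1 + √(-10 + 41)) = -740 + √31*(1 + √31)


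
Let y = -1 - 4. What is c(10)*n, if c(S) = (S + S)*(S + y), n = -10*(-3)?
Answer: 3000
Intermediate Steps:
n = 30
y = -5
c(S) = 2*S*(-5 + S) (c(S) = (S + S)*(S - 5) = (2*S)*(-5 + S) = 2*S*(-5 + S))
c(10)*n = (2*10*(-5 + 10))*30 = (2*10*5)*30 = 100*30 = 3000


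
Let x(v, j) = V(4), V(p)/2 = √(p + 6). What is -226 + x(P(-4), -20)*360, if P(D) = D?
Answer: -226 + 720*√10 ≈ 2050.8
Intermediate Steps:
V(p) = 2*√(6 + p) (V(p) = 2*√(p + 6) = 2*√(6 + p))
x(v, j) = 2*√10 (x(v, j) = 2*√(6 + 4) = 2*√10)
-226 + x(P(-4), -20)*360 = -226 + (2*√10)*360 = -226 + 720*√10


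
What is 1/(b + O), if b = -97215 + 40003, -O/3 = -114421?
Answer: 1/286051 ≈ 3.4959e-6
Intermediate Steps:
O = 343263 (O = -3*(-114421) = 343263)
b = -57212
1/(b + O) = 1/(-57212 + 343263) = 1/286051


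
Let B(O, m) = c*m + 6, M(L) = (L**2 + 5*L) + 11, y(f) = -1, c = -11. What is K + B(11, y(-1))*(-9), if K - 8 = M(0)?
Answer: -134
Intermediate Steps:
M(L) = 11 + L**2 + 5*L
K = 19 (K = 8 + (11 + 0**2 + 5*0) = 8 + (11 + 0 + 0) = 8 + 11 = 19)
B(O, m) = 6 - 11*m (B(O, m) = -11*m + 6 = 6 - 11*m)
K + B(11, y(-1))*(-9) = 19 + (6 - 11*(-1))*(-9) = 19 + (6 + 11)*(-9) = 19 + 17*(-9) = 19 - 153 = -134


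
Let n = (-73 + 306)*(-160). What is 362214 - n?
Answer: 399494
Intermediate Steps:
n = -37280 (n = 233*(-160) = -37280)
362214 - n = 362214 - 1*(-37280) = 362214 + 37280 = 399494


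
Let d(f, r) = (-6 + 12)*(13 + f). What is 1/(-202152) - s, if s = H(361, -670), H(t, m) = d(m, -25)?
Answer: 796883183/202152 ≈ 3942.0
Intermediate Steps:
d(f, r) = 78 + 6*f (d(f, r) = 6*(13 + f) = 78 + 6*f)
H(t, m) = 78 + 6*m
s = -3942 (s = 78 + 6*(-670) = 78 - 4020 = -3942)
1/(-202152) - s = 1/(-202152) - 1*(-3942) = -1/202152 + 3942 = 796883183/202152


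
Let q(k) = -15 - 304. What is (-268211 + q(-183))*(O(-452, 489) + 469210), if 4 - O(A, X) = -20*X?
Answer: -128624258820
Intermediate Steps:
q(k) = -319
O(A, X) = 4 + 20*X (O(A, X) = 4 - (-20)*X = 4 + 20*X)
(-268211 + q(-183))*(O(-452, 489) + 469210) = (-268211 - 319)*((4 + 20*489) + 469210) = -268530*((4 + 9780) + 469210) = -268530*(9784 + 469210) = -268530*478994 = -128624258820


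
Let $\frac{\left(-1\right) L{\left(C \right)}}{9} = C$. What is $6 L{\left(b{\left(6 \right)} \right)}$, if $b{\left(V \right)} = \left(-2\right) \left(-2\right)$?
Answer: $-216$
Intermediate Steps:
$b{\left(V \right)} = 4$
$L{\left(C \right)} = - 9 C$
$6 L{\left(b{\left(6 \right)} \right)} = 6 \left(\left(-9\right) 4\right) = 6 \left(-36\right) = -216$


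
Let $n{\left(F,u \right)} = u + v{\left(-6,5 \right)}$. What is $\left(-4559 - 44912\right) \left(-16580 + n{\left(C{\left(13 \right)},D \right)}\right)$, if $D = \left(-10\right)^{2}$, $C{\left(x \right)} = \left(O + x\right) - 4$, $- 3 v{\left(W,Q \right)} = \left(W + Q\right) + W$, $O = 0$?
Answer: $\frac{2445499943}{3} \approx 8.1517 \cdot 10^{8}$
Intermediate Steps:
$v{\left(W,Q \right)} = - \frac{2 W}{3} - \frac{Q}{3}$ ($v{\left(W,Q \right)} = - \frac{\left(W + Q\right) + W}{3} = - \frac{\left(Q + W\right) + W}{3} = - \frac{Q + 2 W}{3} = - \frac{2 W}{3} - \frac{Q}{3}$)
$C{\left(x \right)} = -4 + x$ ($C{\left(x \right)} = \left(0 + x\right) - 4 = x - 4 = -4 + x$)
$D = 100$
$n{\left(F,u \right)} = \frac{7}{3} + u$ ($n{\left(F,u \right)} = u - - \frac{7}{3} = u + \left(4 - \frac{5}{3}\right) = u + \frac{7}{3} = \frac{7}{3} + u$)
$\left(-4559 - 44912\right) \left(-16580 + n{\left(C{\left(13 \right)},D \right)}\right) = \left(-4559 - 44912\right) \left(-16580 + \left(\frac{7}{3} + 100\right)\right) = - 49471 \left(-16580 + \frac{307}{3}\right) = \left(-49471\right) \left(- \frac{49433}{3}\right) = \frac{2445499943}{3}$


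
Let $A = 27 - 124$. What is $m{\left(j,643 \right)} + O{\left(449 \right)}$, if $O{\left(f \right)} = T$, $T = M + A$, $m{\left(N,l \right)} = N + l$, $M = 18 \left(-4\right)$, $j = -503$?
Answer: $-29$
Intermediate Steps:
$M = -72$
$A = -97$
$T = -169$ ($T = -72 - 97 = -169$)
$O{\left(f \right)} = -169$
$m{\left(j,643 \right)} + O{\left(449 \right)} = \left(-503 + 643\right) - 169 = 140 - 169 = -29$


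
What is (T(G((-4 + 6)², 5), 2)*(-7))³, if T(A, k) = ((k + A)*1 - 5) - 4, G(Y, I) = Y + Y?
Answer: -343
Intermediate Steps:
G(Y, I) = 2*Y
T(A, k) = -9 + A + k (T(A, k) = ((A + k)*1 - 5) - 4 = ((A + k) - 5) - 4 = (-5 + A + k) - 4 = -9 + A + k)
(T(G((-4 + 6)², 5), 2)*(-7))³ = ((-9 + 2*(-4 + 6)² + 2)*(-7))³ = ((-9 + 2*2² + 2)*(-7))³ = ((-9 + 2*4 + 2)*(-7))³ = ((-9 + 8 + 2)*(-7))³ = (1*(-7))³ = (-7)³ = -343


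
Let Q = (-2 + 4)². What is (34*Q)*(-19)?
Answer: -2584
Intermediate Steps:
Q = 4 (Q = 2² = 4)
(34*Q)*(-19) = (34*4)*(-19) = 136*(-19) = -2584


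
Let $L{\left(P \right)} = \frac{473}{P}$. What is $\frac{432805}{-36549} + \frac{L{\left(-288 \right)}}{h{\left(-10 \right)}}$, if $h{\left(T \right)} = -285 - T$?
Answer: $- \frac{38452153}{3248800} \approx -11.836$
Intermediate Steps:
$\frac{432805}{-36549} + \frac{L{\left(-288 \right)}}{h{\left(-10 \right)}} = \frac{432805}{-36549} + \frac{473 \frac{1}{-288}}{-285 - -10} = 432805 \left(- \frac{1}{36549}\right) + \frac{473 \left(- \frac{1}{288}\right)}{-285 + 10} = - \frac{432805}{36549} - \frac{473}{288 \left(-275\right)} = - \frac{432805}{36549} - - \frac{43}{7200} = - \frac{432805}{36549} + \frac{43}{7200} = - \frac{38452153}{3248800}$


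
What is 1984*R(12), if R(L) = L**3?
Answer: 3428352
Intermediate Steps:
1984*R(12) = 1984*12**3 = 1984*1728 = 3428352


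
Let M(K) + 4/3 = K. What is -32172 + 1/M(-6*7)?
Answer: -4182363/130 ≈ -32172.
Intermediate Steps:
M(K) = -4/3 + K
-32172 + 1/M(-6*7) = -32172 + 1/(-4/3 - 6*7) = -32172 + 1/(-4/3 - 42) = -32172 + 1/(-130/3) = -32172 - 3/130 = -4182363/130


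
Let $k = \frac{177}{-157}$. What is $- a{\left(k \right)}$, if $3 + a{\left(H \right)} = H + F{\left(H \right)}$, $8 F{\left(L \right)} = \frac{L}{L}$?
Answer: $\frac{5027}{1256} \approx 4.0024$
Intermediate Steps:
$F{\left(L \right)} = \frac{1}{8}$ ($F{\left(L \right)} = \frac{L \frac{1}{L}}{8} = \frac{1}{8} \cdot 1 = \frac{1}{8}$)
$k = - \frac{177}{157}$ ($k = 177 \left(- \frac{1}{157}\right) = - \frac{177}{157} \approx -1.1274$)
$a{\left(H \right)} = - \frac{23}{8} + H$ ($a{\left(H \right)} = -3 + \left(H + \frac{1}{8}\right) = -3 + \left(\frac{1}{8} + H\right) = - \frac{23}{8} + H$)
$- a{\left(k \right)} = - (- \frac{23}{8} - \frac{177}{157}) = \left(-1\right) \left(- \frac{5027}{1256}\right) = \frac{5027}{1256}$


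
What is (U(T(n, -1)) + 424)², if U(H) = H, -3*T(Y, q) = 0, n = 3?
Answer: 179776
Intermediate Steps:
T(Y, q) = 0 (T(Y, q) = -⅓*0 = 0)
(U(T(n, -1)) + 424)² = (0 + 424)² = 424² = 179776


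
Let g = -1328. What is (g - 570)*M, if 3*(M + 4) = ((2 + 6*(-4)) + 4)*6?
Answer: 75920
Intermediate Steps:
M = -40 (M = -4 + (((2 + 6*(-4)) + 4)*6)/3 = -4 + (((2 - 24) + 4)*6)/3 = -4 + ((-22 + 4)*6)/3 = -4 + (-18*6)/3 = -4 + (1/3)*(-108) = -4 - 36 = -40)
(g - 570)*M = (-1328 - 570)*(-40) = -1898*(-40) = 75920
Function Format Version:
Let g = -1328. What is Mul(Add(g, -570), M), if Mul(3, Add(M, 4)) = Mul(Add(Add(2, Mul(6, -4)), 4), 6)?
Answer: 75920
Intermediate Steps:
M = -40 (M = Add(-4, Mul(Rational(1, 3), Mul(Add(Add(2, Mul(6, -4)), 4), 6))) = Add(-4, Mul(Rational(1, 3), Mul(Add(Add(2, -24), 4), 6))) = Add(-4, Mul(Rational(1, 3), Mul(Add(-22, 4), 6))) = Add(-4, Mul(Rational(1, 3), Mul(-18, 6))) = Add(-4, Mul(Rational(1, 3), -108)) = Add(-4, -36) = -40)
Mul(Add(g, -570), M) = Mul(Add(-1328, -570), -40) = Mul(-1898, -40) = 75920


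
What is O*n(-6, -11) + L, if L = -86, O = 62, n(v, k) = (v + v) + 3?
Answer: -644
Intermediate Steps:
n(v, k) = 3 + 2*v (n(v, k) = 2*v + 3 = 3 + 2*v)
O*n(-6, -11) + L = 62*(3 + 2*(-6)) - 86 = 62*(3 - 12) - 86 = 62*(-9) - 86 = -558 - 86 = -644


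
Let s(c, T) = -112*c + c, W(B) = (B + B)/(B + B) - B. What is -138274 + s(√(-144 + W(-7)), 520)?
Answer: -138274 - 222*I*√34 ≈ -1.3827e+5 - 1294.5*I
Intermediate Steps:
W(B) = 1 - B (W(B) = (2*B)/((2*B)) - B = (2*B)*(1/(2*B)) - B = 1 - B)
s(c, T) = -111*c
-138274 + s(√(-144 + W(-7)), 520) = -138274 - 111*√(-144 + (1 - 1*(-7))) = -138274 - 111*√(-144 + (1 + 7)) = -138274 - 111*√(-144 + 8) = -138274 - 222*I*√34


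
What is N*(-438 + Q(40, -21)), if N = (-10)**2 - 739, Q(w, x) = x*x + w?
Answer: -27477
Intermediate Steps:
Q(w, x) = w + x**2 (Q(w, x) = x**2 + w = w + x**2)
N = -639 (N = 100 - 739 = -639)
N*(-438 + Q(40, -21)) = -639*(-438 + (40 + (-21)**2)) = -639*(-438 + (40 + 441)) = -639*(-438 + 481) = -639*43 = -27477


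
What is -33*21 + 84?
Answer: -609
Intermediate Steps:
-33*21 + 84 = -693 + 84 = -609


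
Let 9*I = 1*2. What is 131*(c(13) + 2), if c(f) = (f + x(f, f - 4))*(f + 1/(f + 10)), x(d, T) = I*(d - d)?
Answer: 516926/23 ≈ 22475.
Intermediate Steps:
I = 2/9 (I = (1*2)/9 = (1/9)*2 = 2/9 ≈ 0.22222)
x(d, T) = 0 (x(d, T) = 2*(d - d)/9 = (2/9)*0 = 0)
c(f) = f*(f + 1/(10 + f)) (c(f) = (f + 0)*(f + 1/(f + 10)) = f*(f + 1/(10 + f)))
131*(c(13) + 2) = 131*(13*(1 + 13**2 + 10*13)/(10 + 13) + 2) = 131*(13*(1 + 169 + 130)/23 + 2) = 131*(13*(1/23)*300 + 2) = 131*(3900/23 + 2) = 131*(3946/23) = 516926/23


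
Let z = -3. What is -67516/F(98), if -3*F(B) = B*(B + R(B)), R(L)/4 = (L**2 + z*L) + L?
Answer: 50637/924385 ≈ 0.054779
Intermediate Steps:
R(L) = -8*L + 4*L**2 (R(L) = 4*((L**2 - 3*L) + L) = 4*(L**2 - 2*L) = -8*L + 4*L**2)
F(B) = -B*(B + 4*B*(-2 + B))/3
-67516/F(98) = -67516*3/(9604*(7 - 4*98)) = -67516*3/(9604*(7 - 392)) = -67516/((1/3)*9604*(-385)) = -67516/(-3697540/3) = -67516*(-3/3697540) = 50637/924385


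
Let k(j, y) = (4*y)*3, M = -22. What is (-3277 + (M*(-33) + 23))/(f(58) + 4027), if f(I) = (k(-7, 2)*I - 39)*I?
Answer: -2528/82501 ≈ -0.030642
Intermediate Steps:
k(j, y) = 12*y
f(I) = I*(-39 + 24*I) (f(I) = ((12*2)*I - 39)*I = (24*I - 39)*I = (-39 + 24*I)*I = I*(-39 + 24*I))
(-3277 + (M*(-33) + 23))/(f(58) + 4027) = (-3277 + (-22*(-33) + 23))/(3*58*(-13 + 8*58) + 4027) = (-3277 + (726 + 23))/(3*58*(-13 + 464) + 4027) = (-3277 + 749)/(3*58*451 + 4027) = -2528/(78474 + 4027) = -2528/82501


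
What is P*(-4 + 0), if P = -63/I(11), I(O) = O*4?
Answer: 63/11 ≈ 5.7273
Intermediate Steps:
I(O) = 4*O
P = -63/44 (P = -63/(4*11) = -63/44 ≈ -1.4318)
P*(-4 + 0) = -63*(-4 + 0)/44 = -63/44*(-4) = 63/11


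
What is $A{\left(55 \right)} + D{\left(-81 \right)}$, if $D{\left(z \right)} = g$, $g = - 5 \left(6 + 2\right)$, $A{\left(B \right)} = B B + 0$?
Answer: $2985$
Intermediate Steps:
$A{\left(B \right)} = B^{2}$ ($A{\left(B \right)} = B^{2} + 0 = B^{2}$)
$g = -40$ ($g = \left(-5\right) 8 = -40$)
$D{\left(z \right)} = -40$
$A{\left(55 \right)} + D{\left(-81 \right)} = 55^{2} - 40 = 3025 - 40 = 2985$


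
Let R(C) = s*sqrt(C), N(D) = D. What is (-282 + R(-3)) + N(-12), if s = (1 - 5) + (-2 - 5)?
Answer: -294 - 11*I*sqrt(3) ≈ -294.0 - 19.053*I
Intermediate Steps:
s = -11 (s = -4 - 7 = -11)
R(C) = -11*sqrt(C)
(-282 + R(-3)) + N(-12) = (-282 - 11*I*sqrt(3)) - 12 = -294 - 11*I*sqrt(3)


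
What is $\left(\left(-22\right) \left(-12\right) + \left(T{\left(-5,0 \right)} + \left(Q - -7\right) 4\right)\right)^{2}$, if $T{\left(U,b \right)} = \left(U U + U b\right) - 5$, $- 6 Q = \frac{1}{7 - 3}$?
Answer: $\frac{3500641}{36} \approx 97240.0$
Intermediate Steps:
$Q = - \frac{1}{24}$ ($Q = - \frac{1}{6 \left(7 - 3\right)} = - \frac{1}{6 \cdot 4} = \left(- \frac{1}{6}\right) \frac{1}{4} = - \frac{1}{24} \approx -0.041667$)
$T{\left(U,b \right)} = -5 + U^{2} + U b$ ($T{\left(U,b \right)} = \left(U^{2} + U b\right) - 5 = -5 + U^{2} + U b$)
$\left(\left(-22\right) \left(-12\right) + \left(T{\left(-5,0 \right)} + \left(Q - -7\right) 4\right)\right)^{2} = \left(\left(-22\right) \left(-12\right) - \left(5 - 25 - \left(- \frac{1}{24} - -7\right) 4\right)\right)^{2} = \left(264 + \left(\left(-5 + 25 + 0\right) + \left(- \frac{1}{24} + 7\right) 4\right)\right)^{2} = \left(264 + \left(20 + \frac{167}{24} \cdot 4\right)\right)^{2} = \left(264 + \left(20 + \frac{167}{6}\right)\right)^{2} = \left(264 + \frac{287}{6}\right)^{2} = \left(\frac{1871}{6}\right)^{2} = \frac{3500641}{36}$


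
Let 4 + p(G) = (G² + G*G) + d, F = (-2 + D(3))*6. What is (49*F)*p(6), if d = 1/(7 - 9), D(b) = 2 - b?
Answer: -59535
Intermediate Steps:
F = -18 (F = (-2 + (2 - 1*3))*6 = (-2 + (2 - 3))*6 = (-2 - 1)*6 = -3*6 = -18)
d = -½ (d = 1/(-2) = -½ ≈ -0.50000)
p(G) = -9/2 + 2*G² (p(G) = -4 + ((G² + G*G) - ½) = -4 + ((G² + G²) - ½) = -4 + (2*G² - ½) = -4 + (-½ + 2*G²) = -9/2 + 2*G²)
(49*F)*p(6) = (49*(-18))*(-9/2 + 2*6²) = -882*(-9/2 + 2*36) = -882*(-9/2 + 72) = -882*135/2 = -59535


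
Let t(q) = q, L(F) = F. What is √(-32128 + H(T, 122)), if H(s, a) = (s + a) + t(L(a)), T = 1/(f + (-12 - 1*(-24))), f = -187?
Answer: I*√39057907/35 ≈ 178.56*I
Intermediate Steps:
T = -1/175 (T = 1/(-187 + (-12 - 1*(-24))) = 1/(-187 + (-12 + 24)) = 1/(-187 + 12) = 1/(-175) = -1/175 ≈ -0.0057143)
H(s, a) = s + 2*a (H(s, a) = (s + a) + a = (a + s) + a = s + 2*a)
√(-32128 + H(T, 122)) = √(-32128 + (-1/175 + 2*122)) = √(-32128 + (-1/175 + 244)) = √(-32128 + 42699/175) = √(-5579701/175) = I*√39057907/35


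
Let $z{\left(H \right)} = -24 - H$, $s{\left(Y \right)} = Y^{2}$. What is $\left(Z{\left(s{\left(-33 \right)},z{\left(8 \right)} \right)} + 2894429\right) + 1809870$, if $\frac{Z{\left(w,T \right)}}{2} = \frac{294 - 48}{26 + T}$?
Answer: $4704217$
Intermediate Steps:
$Z{\left(w,T \right)} = \frac{492}{26 + T}$ ($Z{\left(w,T \right)} = 2 \frac{294 - 48}{26 + T} = 2 \frac{246}{26 + T} = \frac{492}{26 + T}$)
$\left(Z{\left(s{\left(-33 \right)},z{\left(8 \right)} \right)} + 2894429\right) + 1809870 = \left(\frac{492}{26 - 32} + 2894429\right) + 1809870 = \left(\frac{492}{-6} + 2894429\right) + 1809870 = \left(492 \left(- \frac{1}{6}\right) + 2894429\right) + 1809870 = \left(-82 + 2894429\right) + 1809870 = 2894347 + 1809870 = 4704217$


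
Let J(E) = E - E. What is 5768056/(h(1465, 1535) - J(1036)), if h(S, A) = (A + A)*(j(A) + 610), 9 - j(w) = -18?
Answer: 412004/139685 ≈ 2.9495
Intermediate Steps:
J(E) = 0
j(w) = 27 (j(w) = 9 - 1*(-18) = 9 + 18 = 27)
h(S, A) = 1274*A (h(S, A) = (A + A)*(27 + 610) = (2*A)*637 = 1274*A)
5768056/(h(1465, 1535) - J(1036)) = 5768056/(1274*1535 - 1*0) = 5768056/(1955590 + 0) = 5768056/1955590 = 5768056*(1/1955590) = 412004/139685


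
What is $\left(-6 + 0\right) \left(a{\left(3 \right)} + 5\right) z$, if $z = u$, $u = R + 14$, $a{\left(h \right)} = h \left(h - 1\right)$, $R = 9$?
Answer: $-1518$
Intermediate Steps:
$a{\left(h \right)} = h \left(-1 + h\right)$
$u = 23$ ($u = 9 + 14 = 23$)
$z = 23$
$\left(-6 + 0\right) \left(a{\left(3 \right)} + 5\right) z = \left(-6 + 0\right) \left(3 \left(-1 + 3\right) + 5\right) 23 = - 6 \left(3 \cdot 2 + 5\right) 23 = - 6 \left(6 + 5\right) 23 = \left(-6\right) 11 \cdot 23 = \left(-66\right) 23 = -1518$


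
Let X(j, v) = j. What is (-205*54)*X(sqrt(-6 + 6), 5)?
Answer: 0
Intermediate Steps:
(-205*54)*X(sqrt(-6 + 6), 5) = (-205*54)*sqrt(-6 + 6) = -11070*sqrt(0) = -11070*0 = 0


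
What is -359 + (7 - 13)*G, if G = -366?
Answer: 1837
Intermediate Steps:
-359 + (7 - 13)*G = -359 + (7 - 13)*(-366) = -359 - 6*(-366) = -359 + 2196 = 1837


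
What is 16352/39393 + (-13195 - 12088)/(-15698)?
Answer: 1252666915/618391314 ≈ 2.0257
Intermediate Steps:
16352/39393 + (-13195 - 12088)/(-15698) = 16352*(1/39393) - 25283*(-1/15698) = 16352/39393 + 25283/15698 = 1252666915/618391314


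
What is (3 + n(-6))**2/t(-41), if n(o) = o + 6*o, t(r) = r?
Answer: -1521/41 ≈ -37.098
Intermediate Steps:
n(o) = 7*o
(3 + n(-6))**2/t(-41) = (3 + 7*(-6))**2/(-41) = (3 - 42)**2*(-1/41) = (-39)**2*(-1/41) = 1521*(-1/41) = -1521/41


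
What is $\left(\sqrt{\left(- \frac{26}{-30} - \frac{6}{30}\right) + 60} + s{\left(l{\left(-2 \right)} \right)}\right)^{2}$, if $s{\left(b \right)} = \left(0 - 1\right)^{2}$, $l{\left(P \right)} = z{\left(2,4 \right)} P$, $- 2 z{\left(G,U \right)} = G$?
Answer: $\frac{\left(3 + \sqrt{546}\right)^{2}}{9} \approx 77.244$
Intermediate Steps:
$z{\left(G,U \right)} = - \frac{G}{2}$
$l{\left(P \right)} = - P$ ($l{\left(P \right)} = \left(- \frac{1}{2}\right) 2 P = - P$)
$s{\left(b \right)} = 1$ ($s{\left(b \right)} = \left(-1\right)^{2} = 1$)
$\left(\sqrt{\left(- \frac{26}{-30} - \frac{6}{30}\right) + 60} + s{\left(l{\left(-2 \right)} \right)}\right)^{2} = \left(\sqrt{\left(- \frac{26}{-30} - \frac{6}{30}\right) + 60} + 1\right)^{2} = \left(\sqrt{\left(\left(-26\right) \left(- \frac{1}{30}\right) - \frac{1}{5}\right) + 60} + 1\right)^{2} = \left(\sqrt{\left(\frac{13}{15} - \frac{1}{5}\right) + 60} + 1\right)^{2} = \left(\sqrt{\frac{2}{3} + 60} + 1\right)^{2} = \left(\sqrt{\frac{182}{3}} + 1\right)^{2} = \left(\frac{\sqrt{546}}{3} + 1\right)^{2} = \left(1 + \frac{\sqrt{546}}{3}\right)^{2}$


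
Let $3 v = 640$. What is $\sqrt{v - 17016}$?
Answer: $\frac{2 i \sqrt{37806}}{3} \approx 129.63 i$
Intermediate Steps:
$v = \frac{640}{3}$ ($v = \frac{1}{3} \cdot 640 = \frac{640}{3} \approx 213.33$)
$\sqrt{v - 17016} = \sqrt{\frac{640}{3} - 17016} = \sqrt{- \frac{50408}{3}} = \frac{2 i \sqrt{37806}}{3}$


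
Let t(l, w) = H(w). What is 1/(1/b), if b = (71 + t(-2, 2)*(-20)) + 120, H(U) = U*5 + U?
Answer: -49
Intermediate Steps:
H(U) = 6*U (H(U) = 5*U + U = 6*U)
t(l, w) = 6*w
b = -49 (b = (71 + (6*2)*(-20)) + 120 = (71 + 12*(-20)) + 120 = (71 - 240) + 120 = -169 + 120 = -49)
1/(1/b) = 1/(1/(-49)) = 1/(-1/49) = -49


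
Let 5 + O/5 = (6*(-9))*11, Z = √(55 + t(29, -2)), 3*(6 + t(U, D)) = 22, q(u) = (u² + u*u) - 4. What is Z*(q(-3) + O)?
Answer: -38753*√3/3 ≈ -22374.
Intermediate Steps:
q(u) = -4 + 2*u² (q(u) = (u² + u²) - 4 = 2*u² - 4 = -4 + 2*u²)
t(U, D) = 4/3 (t(U, D) = -6 + (⅓)*22 = -6 + 22/3 = 4/3)
Z = 13*√3/3 (Z = √(55 + 4/3) = √(169/3) = 13*√3/3 ≈ 7.5056)
O = -2995 (O = -25 + 5*((6*(-9))*11) = -25 + 5*(-54*11) = -25 + 5*(-594) = -25 - 2970 = -2995)
Z*(q(-3) + O) = (13*√3/3)*((-4 + 2*(-3)²) - 2995) = (13*√3/3)*((-4 + 2*9) - 2995) = (13*√3/3)*((-4 + 18) - 2995) = (13*√3/3)*(14 - 2995) = (13*√3/3)*(-2981) = -38753*√3/3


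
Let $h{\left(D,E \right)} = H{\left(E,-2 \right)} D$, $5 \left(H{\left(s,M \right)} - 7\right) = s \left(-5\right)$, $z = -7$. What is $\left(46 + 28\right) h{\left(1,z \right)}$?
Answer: $1036$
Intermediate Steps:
$H{\left(s,M \right)} = 7 - s$ ($H{\left(s,M \right)} = 7 + \frac{s \left(-5\right)}{5} = 7 + \frac{\left(-5\right) s}{5} = 7 - s$)
$h{\left(D,E \right)} = D \left(7 - E\right)$ ($h{\left(D,E \right)} = \left(7 - E\right) D = D \left(7 - E\right)$)
$\left(46 + 28\right) h{\left(1,z \right)} = \left(46 + 28\right) 1 \left(7 - -7\right) = 74 \cdot 1 \left(7 + 7\right) = 74 \cdot 1 \cdot 14 = 74 \cdot 14 = 1036$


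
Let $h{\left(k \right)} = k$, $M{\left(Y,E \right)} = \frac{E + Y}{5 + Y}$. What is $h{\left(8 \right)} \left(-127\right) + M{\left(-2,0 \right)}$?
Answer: $- \frac{3050}{3} \approx -1016.7$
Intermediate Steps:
$M{\left(Y,E \right)} = \frac{E + Y}{5 + Y}$
$h{\left(8 \right)} \left(-127\right) + M{\left(-2,0 \right)} = 8 \left(-127\right) + \frac{0 - 2}{5 - 2} = -1016 + \frac{1}{3} \left(-2\right) = -1016 - \frac{2}{3} = - \frac{3050}{3}$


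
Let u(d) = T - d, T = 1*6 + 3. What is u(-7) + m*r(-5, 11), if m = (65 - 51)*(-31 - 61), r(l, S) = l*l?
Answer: -32184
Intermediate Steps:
T = 9 (T = 6 + 3 = 9)
u(d) = 9 - d
r(l, S) = l²
m = -1288 (m = 14*(-92) = -1288)
u(-7) + m*r(-5, 11) = (9 - 1*(-7)) - 1288*(-5)² = (9 + 7) - 1288*25 = 16 - 32200 = -32184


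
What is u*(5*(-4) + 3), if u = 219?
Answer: -3723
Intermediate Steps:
u*(5*(-4) + 3) = 219*(5*(-4) + 3) = 219*(-20 + 3) = 219*(-17) = -3723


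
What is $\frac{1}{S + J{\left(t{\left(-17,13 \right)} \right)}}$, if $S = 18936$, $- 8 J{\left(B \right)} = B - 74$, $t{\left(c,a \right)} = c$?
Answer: $\frac{8}{151579} \approx 5.2778 \cdot 10^{-5}$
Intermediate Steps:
$J{\left(B \right)} = \frac{37}{4} - \frac{B}{8}$ ($J{\left(B \right)} = - \frac{B - 74}{8} = - \frac{-74 + B}{8} = \frac{37}{4} - \frac{B}{8}$)
$\frac{1}{S + J{\left(t{\left(-17,13 \right)} \right)}} = \frac{1}{18936 + \left(\frac{37}{4} - - \frac{17}{8}\right)} = \frac{1}{18936 + \left(\frac{37}{4} + \frac{17}{8}\right)} = \frac{1}{18936 + \frac{91}{8}} = \frac{1}{\frac{151579}{8}} = \frac{8}{151579}$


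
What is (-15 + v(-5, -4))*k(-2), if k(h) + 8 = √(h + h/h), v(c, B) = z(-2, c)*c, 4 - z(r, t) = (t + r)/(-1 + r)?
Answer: 560/3 - 70*I/3 ≈ 186.67 - 23.333*I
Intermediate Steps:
z(r, t) = 4 - (r + t)/(-1 + r) (z(r, t) = 4 - (t + r)/(-1 + r) = 4 - (r + t)/(-1 + r))
v(c, B) = c*(10/3 + c/3) (v(c, B) = ((-4 - c + 3*(-2))/(-1 - 2))*c = ((-4 - c - 6)/(-3))*c = (-(-10 - c)/3)*c = (10/3 + c/3)*c = c*(10/3 + c/3))
k(h) = -8 + √(1 + h) (k(h) = -8 + √(h + h/h) = -8 + √(h + 1) = -8 + √(1 + h))
(-15 + v(-5, -4))*k(-2) = (-15 + (⅓)*(-5)*(10 - 5))*(-8 + √(1 - 2)) = (-15 + (⅓)*(-5)*5)*(-8 + √(-1)) = (-15 - 25/3)*(-8 + I) = -70*(-8 + I)/3 = 560/3 - 70*I/3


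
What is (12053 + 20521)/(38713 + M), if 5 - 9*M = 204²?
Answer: 146583/153403 ≈ 0.95554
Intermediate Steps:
M = -41611/9 (M = 5/9 - ⅑*204² = 5/9 - ⅑*41616 = 5/9 - 4624 = -41611/9 ≈ -4623.4)
(12053 + 20521)/(38713 + M) = (12053 + 20521)/(38713 - 41611/9) = 32574/(306806/9) = 32574*(9/306806) = 146583/153403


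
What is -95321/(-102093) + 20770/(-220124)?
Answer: 9430984097/11236559766 ≈ 0.83931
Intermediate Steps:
-95321/(-102093) + 20770/(-220124) = -95321*(-1/102093) + 20770*(-1/220124) = 95321/102093 - 10385/110062 = 9430984097/11236559766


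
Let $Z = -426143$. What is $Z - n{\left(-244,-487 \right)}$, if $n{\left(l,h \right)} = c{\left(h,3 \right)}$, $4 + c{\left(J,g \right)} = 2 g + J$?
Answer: $-425658$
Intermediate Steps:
$c{\left(J,g \right)} = -4 + J + 2 g$ ($c{\left(J,g \right)} = -4 + \left(2 g + J\right) = -4 + \left(J + 2 g\right) = -4 + J + 2 g$)
$n{\left(l,h \right)} = 2 + h$ ($n{\left(l,h \right)} = -4 + h + 2 \cdot 3 = -4 + h + 6 = 2 + h$)
$Z - n{\left(-244,-487 \right)} = -426143 - \left(2 - 487\right) = -426143 - -485 = -426143 + 485 = -425658$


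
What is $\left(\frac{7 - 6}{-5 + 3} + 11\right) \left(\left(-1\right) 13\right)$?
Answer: $- \frac{273}{2} \approx -136.5$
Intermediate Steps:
$\left(\frac{7 - 6}{-5 + 3} + 11\right) \left(\left(-1\right) 13\right) = \left(1 \frac{1}{-2} + 11\right) \left(-13\right) = \left(1 \left(- \frac{1}{2}\right) + 11\right) \left(-13\right) = \left(- \frac{1}{2} + 11\right) \left(-13\right) = \frac{21}{2} \left(-13\right) = - \frac{273}{2}$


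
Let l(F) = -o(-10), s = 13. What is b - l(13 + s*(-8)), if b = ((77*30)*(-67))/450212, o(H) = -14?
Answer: -461267/32158 ≈ -14.344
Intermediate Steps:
l(F) = 14 (l(F) = -1*(-14) = 14)
b = -11055/32158 (b = (2310*(-67))*(1/450212) = -154770*1/450212 = -11055/32158 ≈ -0.34377)
b - l(13 + s*(-8)) = -11055/32158 - 1*14 = -11055/32158 - 14 = -461267/32158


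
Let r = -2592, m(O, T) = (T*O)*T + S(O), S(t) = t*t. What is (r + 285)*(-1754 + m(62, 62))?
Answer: -554644326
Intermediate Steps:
S(t) = t**2
m(O, T) = O**2 + O*T**2 (m(O, T) = (T*O)*T + O**2 = (O*T)*T + O**2 = O*T**2 + O**2 = O**2 + O*T**2)
(r + 285)*(-1754 + m(62, 62)) = (-2592 + 285)*(-1754 + 62*(62 + 62**2)) = -2307*(-1754 + 62*(62 + 3844)) = -2307*(-1754 + 62*3906) = -2307*(-1754 + 242172) = -2307*240418 = -554644326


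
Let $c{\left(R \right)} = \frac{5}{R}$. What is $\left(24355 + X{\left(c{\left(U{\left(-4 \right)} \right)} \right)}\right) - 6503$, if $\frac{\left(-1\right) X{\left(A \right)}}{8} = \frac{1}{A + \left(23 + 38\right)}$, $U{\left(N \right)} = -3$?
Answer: $\frac{1588816}{89} \approx 17852.0$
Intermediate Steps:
$X{\left(A \right)} = - \frac{8}{61 + A}$ ($X{\left(A \right)} = - \frac{8}{A + \left(23 + 38\right)} = - \frac{8}{A + 61} = - \frac{8}{61 + A}$)
$\left(24355 + X{\left(c{\left(U{\left(-4 \right)} \right)} \right)}\right) - 6503 = \left(24355 - \frac{8}{61 + \frac{5}{-3}}\right) - 6503 = \left(24355 - \frac{8}{61 + 5 \left(- \frac{1}{3}\right)}\right) - 6503 = \left(24355 - \frac{8}{61 - \frac{5}{3}}\right) - 6503 = \left(24355 - \frac{8}{\frac{178}{3}}\right) - 6503 = \left(24355 - \frac{12}{89}\right) - 6503 = \frac{2167583}{89} - 6503 = \frac{1588816}{89}$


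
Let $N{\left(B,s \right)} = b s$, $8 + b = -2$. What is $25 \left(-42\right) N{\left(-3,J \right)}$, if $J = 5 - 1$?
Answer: $42000$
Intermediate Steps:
$b = -10$ ($b = -8 - 2 = -10$)
$J = 4$
$N{\left(B,s \right)} = - 10 s$
$25 \left(-42\right) N{\left(-3,J \right)} = 25 \left(-42\right) \left(\left(-10\right) 4\right) = \left(-1050\right) \left(-40\right) = 42000$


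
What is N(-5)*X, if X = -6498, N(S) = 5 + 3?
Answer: -51984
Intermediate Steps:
N(S) = 8
N(-5)*X = 8*(-6498) = -51984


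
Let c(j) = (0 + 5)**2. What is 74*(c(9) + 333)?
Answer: 26492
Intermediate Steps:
c(j) = 25 (c(j) = 5**2 = 25)
74*(c(9) + 333) = 74*(25 + 333) = 74*358 = 26492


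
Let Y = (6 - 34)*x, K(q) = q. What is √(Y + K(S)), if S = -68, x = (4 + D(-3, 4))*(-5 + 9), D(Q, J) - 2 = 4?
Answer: 6*I*√33 ≈ 34.467*I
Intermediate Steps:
D(Q, J) = 6 (D(Q, J) = 2 + 4 = 6)
x = 40 (x = (4 + 6)*(-5 + 9) = 10*4 = 40)
Y = -1120 (Y = (6 - 34)*40 = -28*40 = -1120)
√(Y + K(S)) = √(-1120 - 68) = √(-1188) = 6*I*√33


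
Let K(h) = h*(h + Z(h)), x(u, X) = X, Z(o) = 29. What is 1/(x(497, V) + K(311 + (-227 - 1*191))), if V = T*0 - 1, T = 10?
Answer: 1/8345 ≈ 0.00011983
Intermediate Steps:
V = -1 (V = 10*0 - 1 = 0 - 1 = -1)
K(h) = h*(29 + h) (K(h) = h*(h + 29) = h*(29 + h))
1/(x(497, V) + K(311 + (-227 - 1*191))) = 1/(-1 + (311 + (-227 - 1*191))*(29 + (311 + (-227 - 1*191)))) = 1/(-1 + (311 + (-227 - 191))*(29 + (311 + (-227 - 191)))) = 1/(-1 + (311 - 418)*(29 + (311 - 418))) = 1/(-1 - 107*(29 - 107)) = 1/(-1 - 107*(-78)) = 1/(-1 + 8346) = 1/8345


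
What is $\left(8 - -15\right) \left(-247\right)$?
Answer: $-5681$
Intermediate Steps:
$\left(8 - -15\right) \left(-247\right) = \left(8 + 15\right) \left(-247\right) = 23 \left(-247\right) = -5681$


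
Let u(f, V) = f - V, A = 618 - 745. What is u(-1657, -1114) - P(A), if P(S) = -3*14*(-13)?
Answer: -1089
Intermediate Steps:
A = -127
P(S) = 546 (P(S) = -42*(-13) = 546)
u(-1657, -1114) - P(A) = (-1657 - 1*(-1114)) - 1*546 = (-1657 + 1114) - 546 = -543 - 546 = -1089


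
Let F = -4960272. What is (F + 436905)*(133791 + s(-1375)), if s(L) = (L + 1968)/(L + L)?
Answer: -1664258251960119/2750 ≈ -6.0518e+11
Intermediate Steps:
s(L) = (1968 + L)/(2*L) (s(L) = (1968 + L)/((2*L)) = (1968 + L)*(1/(2*L)) = (1968 + L)/(2*L))
(F + 436905)*(133791 + s(-1375)) = (-4960272 + 436905)*(133791 + (½)*(1968 - 1375)/(-1375)) = -4523367*(133791 + (½)*(-1/1375)*593) = -4523367*(133791 - 593/2750) = -4523367*367924657/2750 = -1664258251960119/2750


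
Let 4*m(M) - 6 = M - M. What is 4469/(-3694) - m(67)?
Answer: -5005/1847 ≈ -2.7098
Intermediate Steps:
m(M) = 3/2 (m(M) = 3/2 + (M - M)/4 = 3/2 + (¼)*0 = 3/2 + 0 = 3/2)
4469/(-3694) - m(67) = 4469/(-3694) - 1*3/2 = 4469*(-1/3694) - 3/2 = -4469/3694 - 3/2 = -5005/1847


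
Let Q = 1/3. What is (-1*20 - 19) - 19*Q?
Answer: -136/3 ≈ -45.333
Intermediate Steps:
Q = 1/3 ≈ 0.33333
(-1*20 - 19) - 19*Q = (-1*20 - 19) - 19*1/3 = (-20 - 19) - 19/3 = -39 - 19/3 = -136/3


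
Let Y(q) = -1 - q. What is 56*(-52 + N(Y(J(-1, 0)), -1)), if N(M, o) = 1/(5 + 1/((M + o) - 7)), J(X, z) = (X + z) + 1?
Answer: -31906/11 ≈ -2900.5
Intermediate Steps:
J(X, z) = 1 + X + z
N(M, o) = 1/(5 + 1/(-7 + M + o))
56*(-52 + N(Y(J(-1, 0)), -1)) = 56*(-52 + (-7 + (-1 - (1 - 1 + 0)) - 1)/(-34 + 5*(-1 - (1 - 1 + 0)) + 5*(-1))) = 56*(-52 + (-7 + (-1 - 1*0) - 1)/(-34 + 5*(-1 - 1*0) - 5)) = 56*(-52 + (-7 + (-1 + 0) - 1)/(-34 + 5*(-1 + 0) - 5)) = 56*(-52 + (-7 - 1 - 1)/(-34 + 5*(-1) - 5)) = 56*(-52 - 9/(-34 - 5 - 5)) = 56*(-52 - 9/(-44)) = 56*(-52 - 1/44*(-9)) = 56*(-52 + 9/44) = 56*(-2279/44) = -31906/11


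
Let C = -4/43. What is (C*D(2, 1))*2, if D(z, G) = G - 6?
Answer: 40/43 ≈ 0.93023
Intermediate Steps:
D(z, G) = -6 + G
C = -4/43 (C = -4*1/43 = -4/43 ≈ -0.093023)
(C*D(2, 1))*2 = -4*(-6 + 1)/43*2 = -4/43*(-5)*2 = (20/43)*2 = 40/43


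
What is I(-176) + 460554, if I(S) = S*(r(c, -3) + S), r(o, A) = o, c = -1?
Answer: 491706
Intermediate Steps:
I(S) = S*(-1 + S)
I(-176) + 460554 = -176*(-1 - 176) + 460554 = -176*(-177) + 460554 = 31152 + 460554 = 491706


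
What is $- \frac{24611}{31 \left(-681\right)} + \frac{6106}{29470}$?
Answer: $\frac{427094968}{311070585} \approx 1.373$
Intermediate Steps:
$- \frac{24611}{31 \left(-681\right)} + \frac{6106}{29470} = - \frac{24611}{-21111} + 6106 \cdot \frac{1}{29470} = \left(-24611\right) \left(- \frac{1}{21111}\right) + \frac{3053}{14735} = \frac{24611}{21111} + \frac{3053}{14735} = \frac{427094968}{311070585}$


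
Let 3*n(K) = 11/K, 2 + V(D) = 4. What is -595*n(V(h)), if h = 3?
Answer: -6545/6 ≈ -1090.8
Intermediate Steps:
V(D) = 2 (V(D) = -2 + 4 = 2)
n(K) = 11/(3*K) (n(K) = (11/K)/3 = 11/(3*K))
-595*n(V(h)) = -6545/(3*2) = -595*11/6 = -6545/6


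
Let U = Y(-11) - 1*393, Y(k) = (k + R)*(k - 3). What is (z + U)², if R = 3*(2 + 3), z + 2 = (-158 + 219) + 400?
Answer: 100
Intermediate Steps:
z = 459 (z = -2 + ((-158 + 219) + 400) = -2 + (61 + 400) = -2 + 461 = 459)
R = 15 (R = 3*5 = 15)
Y(k) = (-3 + k)*(15 + k) (Y(k) = (k + 15)*(k - 3) = (15 + k)*(-3 + k) = (-3 + k)*(15 + k))
U = -449 (U = (-45 + (-11)² + 12*(-11)) - 1*393 = (-45 + 121 - 132) - 393 = -56 - 393 = -449)
(z + U)² = (459 - 449)² = 10² = 100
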